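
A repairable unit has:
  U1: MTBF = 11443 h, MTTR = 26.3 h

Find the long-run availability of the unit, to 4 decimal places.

A(U1) = MTBF/(MTBF+MTTR) = 11443/(11443+26.3) = 0.9977

0.9977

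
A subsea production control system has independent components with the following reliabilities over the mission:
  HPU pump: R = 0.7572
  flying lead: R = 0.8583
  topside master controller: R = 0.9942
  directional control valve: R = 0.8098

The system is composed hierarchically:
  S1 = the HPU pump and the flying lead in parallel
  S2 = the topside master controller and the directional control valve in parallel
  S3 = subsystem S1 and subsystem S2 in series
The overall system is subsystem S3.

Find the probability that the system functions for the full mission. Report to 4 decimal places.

Parallel (HPU pump and flying lead): 1 − (1 − 0.757200)(1 − 0.858300) = 0.965595
Parallel (topside master controller and directional control valve): 1 − (1 − 0.994200)(1 − 0.809800) = 0.998897
Series ([0.965595] and [0.998897]): 0.965595 × 0.998897 = 0.9645

0.9645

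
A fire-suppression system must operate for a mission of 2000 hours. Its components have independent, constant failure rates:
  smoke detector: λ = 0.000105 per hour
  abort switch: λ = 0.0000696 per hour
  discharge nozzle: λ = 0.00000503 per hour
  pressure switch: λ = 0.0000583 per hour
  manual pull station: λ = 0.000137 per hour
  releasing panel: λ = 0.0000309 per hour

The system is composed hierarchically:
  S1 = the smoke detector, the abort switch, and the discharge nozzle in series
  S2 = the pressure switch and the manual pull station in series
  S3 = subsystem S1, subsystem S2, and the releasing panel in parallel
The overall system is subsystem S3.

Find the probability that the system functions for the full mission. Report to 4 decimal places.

R(smoke detector) = exp(−0.000105 × 2000) = 0.810584
R(abort switch) = exp(−0.0000696 × 2000) = 0.870054
R(discharge nozzle) = exp(−0.00000503 × 2000) = 0.989990
R(pressure switch) = exp(−0.0000583 × 2000) = 0.889941
R(manual pull station) = exp(−0.000137 × 2000) = 0.760332
R(releasing panel) = exp(−0.0000309 × 2000) = 0.940071
Series (smoke detector, abort switch, and discharge nozzle): 0.810584 × 0.870054 × 0.989990 = 0.698192
Series (pressure switch and manual pull station): 0.889941 × 0.760332 = 0.676651
Parallel ([0.698192], [0.676651], and releasing panel): 1 − (1 − 0.698192)(1 − 0.676651)(1 − 0.940071) = 0.9942

0.9942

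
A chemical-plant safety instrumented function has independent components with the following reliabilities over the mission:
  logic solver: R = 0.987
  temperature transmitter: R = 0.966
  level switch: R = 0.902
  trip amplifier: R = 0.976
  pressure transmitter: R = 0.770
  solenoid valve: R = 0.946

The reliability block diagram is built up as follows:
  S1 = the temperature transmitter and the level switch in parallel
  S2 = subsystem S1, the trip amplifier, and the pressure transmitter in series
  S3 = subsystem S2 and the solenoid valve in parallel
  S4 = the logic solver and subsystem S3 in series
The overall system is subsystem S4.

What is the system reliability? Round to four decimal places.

0.9736

Parallel (temperature transmitter and level switch): 1 − (1 − 0.966000)(1 − 0.902000) = 0.996668
Series ([0.996668], trip amplifier, and pressure transmitter): 0.996668 × 0.976000 × 0.770000 = 0.749016
Parallel ([0.749016] and solenoid valve): 1 − (1 − 0.749016)(1 − 0.946000) = 0.986447
Series (logic solver and [0.986447]): 0.987000 × 0.986447 = 0.9736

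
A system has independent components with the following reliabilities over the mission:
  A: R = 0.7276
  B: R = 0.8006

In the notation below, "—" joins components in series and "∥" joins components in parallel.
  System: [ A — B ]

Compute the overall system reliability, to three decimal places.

0.583

Series (A and B): 0.72760 × 0.80060 = 0.583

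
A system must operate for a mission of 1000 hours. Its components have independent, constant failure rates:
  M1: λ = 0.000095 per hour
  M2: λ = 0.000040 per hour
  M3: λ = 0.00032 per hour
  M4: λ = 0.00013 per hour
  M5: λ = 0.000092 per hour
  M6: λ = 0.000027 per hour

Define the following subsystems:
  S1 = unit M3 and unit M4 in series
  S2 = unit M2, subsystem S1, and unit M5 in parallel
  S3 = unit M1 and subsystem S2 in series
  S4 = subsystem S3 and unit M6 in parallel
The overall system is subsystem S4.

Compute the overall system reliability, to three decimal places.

R(M1) = exp(−0.000095 × 1000) = 0.90937
R(M2) = exp(−0.000040 × 1000) = 0.96079
R(M3) = exp(−0.00032 × 1000) = 0.72615
R(M4) = exp(−0.00013 × 1000) = 0.87810
R(M5) = exp(−0.000092 × 1000) = 0.91211
R(M6) = exp(−0.000027 × 1000) = 0.97336
Series (M3 and M4): 0.72615 × 0.87810 = 0.63763
Parallel (M2, [0.63763], and M5): 1 − (1 − 0.96079)(1 − 0.63763)(1 − 0.91211) = 0.99875
Series (M1 and [0.99875]): 0.90937 × 0.99875 = 0.90823
Parallel ([0.90823] and M6): 1 − (1 − 0.90823)(1 − 0.97336) = 0.998

0.998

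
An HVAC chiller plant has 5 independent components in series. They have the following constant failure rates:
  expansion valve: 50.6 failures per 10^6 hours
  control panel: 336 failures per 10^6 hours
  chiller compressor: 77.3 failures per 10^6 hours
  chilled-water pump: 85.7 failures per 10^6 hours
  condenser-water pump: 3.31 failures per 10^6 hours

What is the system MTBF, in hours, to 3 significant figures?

Series of exponential components: λ_sys = Σ λ_i
λ_sys = 0.0000506 + 0.000336 + 0.0000773 + 0.0000857 + 0.00000331 = 5.5291e-04 /h
MTBF = 1 / λ_sys = 1810 h

1810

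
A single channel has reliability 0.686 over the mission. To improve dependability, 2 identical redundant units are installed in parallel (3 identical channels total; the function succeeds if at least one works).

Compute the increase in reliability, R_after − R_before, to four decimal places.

R_before = 0.686
R_after = 1 − (1 − 0.686)^3 = 0.9690
ΔR = 0.9690 − 0.686 = 0.2830

0.2830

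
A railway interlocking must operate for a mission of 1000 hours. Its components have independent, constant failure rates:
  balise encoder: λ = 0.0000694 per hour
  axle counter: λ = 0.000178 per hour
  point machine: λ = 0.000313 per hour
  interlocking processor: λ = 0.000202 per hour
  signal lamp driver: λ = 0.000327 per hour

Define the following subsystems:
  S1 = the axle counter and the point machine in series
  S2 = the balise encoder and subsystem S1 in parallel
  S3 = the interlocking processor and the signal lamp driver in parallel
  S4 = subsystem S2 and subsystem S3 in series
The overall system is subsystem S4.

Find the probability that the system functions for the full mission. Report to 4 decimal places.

0.9243

R(balise encoder) = exp(−0.0000694 × 1000) = 0.932953
R(axle counter) = exp(−0.000178 × 1000) = 0.836942
R(point machine) = exp(−0.000313 × 1000) = 0.731250
R(interlocking processor) = exp(−0.000202 × 1000) = 0.817095
R(signal lamp driver) = exp(−0.000327 × 1000) = 0.721084
Series (axle counter and point machine): 0.836942 × 0.731250 = 0.612014
Parallel (balise encoder and [0.612014]): 1 − (1 − 0.932953)(1 − 0.612014) = 0.973987
Parallel (interlocking processor and signal lamp driver): 1 − (1 − 0.817095)(1 − 0.721084) = 0.948985
Series ([0.973987] and [0.948985]): 0.973987 × 0.948985 = 0.9243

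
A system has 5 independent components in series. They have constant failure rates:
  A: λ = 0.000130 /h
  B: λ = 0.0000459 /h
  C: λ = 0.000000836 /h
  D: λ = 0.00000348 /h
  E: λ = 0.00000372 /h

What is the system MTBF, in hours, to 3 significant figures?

Series of exponential components: λ_sys = Σ λ_i
λ_sys = 0.000130 + 0.0000459 + 0.000000836 + 0.00000348 + 0.00000372 = 1.8394e-04 /h
MTBF = 1 / λ_sys = 5440 h

5440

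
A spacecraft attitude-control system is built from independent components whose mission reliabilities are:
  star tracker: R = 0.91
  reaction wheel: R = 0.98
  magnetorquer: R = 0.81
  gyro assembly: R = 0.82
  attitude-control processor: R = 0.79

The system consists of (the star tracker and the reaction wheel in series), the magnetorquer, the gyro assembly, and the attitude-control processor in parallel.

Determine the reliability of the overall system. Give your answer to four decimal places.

Series (star tracker and reaction wheel): 0.910000 × 0.980000 = 0.891800
Parallel ([0.891800], magnetorquer, gyro assembly, and attitude-control processor): 1 − (1 − 0.891800)(1 − 0.810000)(1 − 0.820000)(1 − 0.790000) = 0.9992

0.9992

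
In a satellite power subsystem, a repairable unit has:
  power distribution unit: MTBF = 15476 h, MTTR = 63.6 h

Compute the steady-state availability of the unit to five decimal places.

0.99591

A(power distribution unit) = MTBF/(MTBF+MTTR) = 15476/(15476+63.6) = 0.99591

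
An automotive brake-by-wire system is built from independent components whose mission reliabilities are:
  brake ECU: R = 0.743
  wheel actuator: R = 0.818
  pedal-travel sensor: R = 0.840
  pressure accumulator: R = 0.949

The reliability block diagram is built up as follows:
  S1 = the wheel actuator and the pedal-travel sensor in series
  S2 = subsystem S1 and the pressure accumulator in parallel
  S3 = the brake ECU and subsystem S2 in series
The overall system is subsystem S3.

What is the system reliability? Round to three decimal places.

0.731

Series (wheel actuator and pedal-travel sensor): 0.81800 × 0.84000 = 0.68712
Parallel ([0.68712] and pressure accumulator): 1 − (1 − 0.68712)(1 − 0.94900) = 0.98404
Series (brake ECU and [0.98404]): 0.74300 × 0.98404 = 0.731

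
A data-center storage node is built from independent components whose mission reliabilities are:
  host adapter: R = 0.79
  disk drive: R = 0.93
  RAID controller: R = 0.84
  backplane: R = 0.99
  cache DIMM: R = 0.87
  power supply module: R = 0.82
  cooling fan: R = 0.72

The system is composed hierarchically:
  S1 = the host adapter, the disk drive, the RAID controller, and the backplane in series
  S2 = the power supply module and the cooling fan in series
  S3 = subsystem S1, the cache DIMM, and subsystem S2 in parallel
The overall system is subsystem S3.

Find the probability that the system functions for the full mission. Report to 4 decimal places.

0.9793

Series (host adapter, disk drive, RAID controller, and backplane): 0.790000 × 0.930000 × 0.840000 × 0.990000 = 0.610977
Series (power supply module and cooling fan): 0.820000 × 0.720000 = 0.590400
Parallel ([0.610977], cache DIMM, and [0.590400]): 1 − (1 − 0.610977)(1 − 0.870000)(1 − 0.590400) = 0.9793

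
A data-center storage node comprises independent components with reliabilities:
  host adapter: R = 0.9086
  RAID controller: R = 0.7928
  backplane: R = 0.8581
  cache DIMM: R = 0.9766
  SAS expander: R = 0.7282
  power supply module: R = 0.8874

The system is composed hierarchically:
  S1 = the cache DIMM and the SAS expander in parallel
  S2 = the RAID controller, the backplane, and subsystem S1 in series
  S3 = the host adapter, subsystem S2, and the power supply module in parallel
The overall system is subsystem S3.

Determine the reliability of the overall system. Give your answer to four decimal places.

0.9967

Parallel (cache DIMM and SAS expander): 1 − (1 − 0.976600)(1 − 0.728200) = 0.993640
Series (RAID controller, backplane, and [0.993640]): 0.792800 × 0.858100 × 0.993640 = 0.675975
Parallel (host adapter, [0.675975], and power supply module): 1 − (1 − 0.908600)(1 − 0.675975)(1 − 0.887400) = 0.9967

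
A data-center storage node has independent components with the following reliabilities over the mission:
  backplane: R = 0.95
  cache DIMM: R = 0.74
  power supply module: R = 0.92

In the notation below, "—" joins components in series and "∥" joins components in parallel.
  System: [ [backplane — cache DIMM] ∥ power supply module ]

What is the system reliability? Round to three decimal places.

Series (backplane and cache DIMM): 0.95000 × 0.74000 = 0.70300
Parallel ([0.70300] and power supply module): 1 − (1 − 0.70300)(1 − 0.92000) = 0.976

0.976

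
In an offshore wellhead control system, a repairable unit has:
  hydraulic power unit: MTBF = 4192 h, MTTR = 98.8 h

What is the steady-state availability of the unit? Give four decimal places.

0.9770

A(hydraulic power unit) = MTBF/(MTBF+MTTR) = 4192/(4192+98.8) = 0.9770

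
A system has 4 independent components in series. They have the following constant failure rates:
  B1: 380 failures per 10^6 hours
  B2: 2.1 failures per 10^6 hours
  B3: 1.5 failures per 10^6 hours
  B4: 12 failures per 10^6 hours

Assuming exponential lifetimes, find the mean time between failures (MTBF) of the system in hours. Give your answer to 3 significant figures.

2530

Series of exponential components: λ_sys = Σ λ_i
λ_sys = 0.00038 + 0.0000021 + 0.0000015 + 0.000012 = 3.9560e-04 /h
MTBF = 1 / λ_sys = 2530 h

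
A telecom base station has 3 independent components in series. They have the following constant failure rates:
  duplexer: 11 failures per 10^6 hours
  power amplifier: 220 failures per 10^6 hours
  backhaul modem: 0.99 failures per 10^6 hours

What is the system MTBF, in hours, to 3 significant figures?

Series of exponential components: λ_sys = Σ λ_i
λ_sys = 0.000011 + 0.00022 + 0.00000099 = 2.3199e-04 /h
MTBF = 1 / λ_sys = 4310 h

4310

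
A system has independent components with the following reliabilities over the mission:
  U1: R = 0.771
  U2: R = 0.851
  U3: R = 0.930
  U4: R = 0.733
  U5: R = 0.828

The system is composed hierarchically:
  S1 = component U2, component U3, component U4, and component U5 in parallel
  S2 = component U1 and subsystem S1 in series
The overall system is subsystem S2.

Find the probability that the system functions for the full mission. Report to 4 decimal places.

0.7706

Parallel (U2, U3, U4, and U5): 1 − (1 − 0.851000)(1 − 0.930000)(1 − 0.733000)(1 − 0.828000) = 0.999521
Series (U1 and [0.999521]): 0.771000 × 0.999521 = 0.7706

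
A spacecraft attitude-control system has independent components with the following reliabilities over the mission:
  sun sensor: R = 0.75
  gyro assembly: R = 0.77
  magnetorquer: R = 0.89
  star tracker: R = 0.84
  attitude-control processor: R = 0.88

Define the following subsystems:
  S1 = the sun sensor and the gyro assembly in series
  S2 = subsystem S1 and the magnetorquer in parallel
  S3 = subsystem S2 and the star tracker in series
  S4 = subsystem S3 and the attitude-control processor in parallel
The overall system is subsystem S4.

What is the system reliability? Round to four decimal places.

Series (sun sensor and gyro assembly): 0.750000 × 0.770000 = 0.577500
Parallel ([0.577500] and magnetorquer): 1 − (1 − 0.577500)(1 − 0.890000) = 0.953525
Series ([0.953525] and star tracker): 0.953525 × 0.840000 = 0.800961
Parallel ([0.800961] and attitude-control processor): 1 − (1 − 0.800961)(1 − 0.880000) = 0.9761

0.9761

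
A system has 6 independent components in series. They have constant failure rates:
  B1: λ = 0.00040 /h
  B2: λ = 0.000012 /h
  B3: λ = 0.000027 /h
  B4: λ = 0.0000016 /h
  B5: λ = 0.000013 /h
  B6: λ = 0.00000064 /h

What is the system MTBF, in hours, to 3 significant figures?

Series of exponential components: λ_sys = Σ λ_i
λ_sys = 0.00040 + 0.000012 + 0.000027 + 0.0000016 + 0.000013 + 0.00000064 = 4.5424e-04 /h
MTBF = 1 / λ_sys = 2200 h

2200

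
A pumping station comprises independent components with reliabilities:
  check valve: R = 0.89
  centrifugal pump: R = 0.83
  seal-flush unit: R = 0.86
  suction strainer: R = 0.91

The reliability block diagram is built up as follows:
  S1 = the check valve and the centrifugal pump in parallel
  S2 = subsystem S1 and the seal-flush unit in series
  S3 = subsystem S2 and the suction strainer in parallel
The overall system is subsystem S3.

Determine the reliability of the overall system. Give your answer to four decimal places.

Parallel (check valve and centrifugal pump): 1 − (1 − 0.890000)(1 − 0.830000) = 0.981300
Series ([0.981300] and seal-flush unit): 0.981300 × 0.860000 = 0.843918
Parallel ([0.843918] and suction strainer): 1 − (1 − 0.843918)(1 − 0.910000) = 0.9860

0.9860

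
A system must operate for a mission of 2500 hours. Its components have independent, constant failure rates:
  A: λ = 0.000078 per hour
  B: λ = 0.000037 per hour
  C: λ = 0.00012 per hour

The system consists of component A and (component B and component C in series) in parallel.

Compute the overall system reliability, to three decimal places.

R(A) = exp(−0.000078 × 2500) = 0.82283
R(B) = exp(−0.000037 × 2500) = 0.91165
R(C) = exp(−0.00012 × 2500) = 0.74082
Series (B and C): 0.91165 × 0.74082 = 0.67537
Parallel (A and [0.67537]): 1 − (1 − 0.82283)(1 − 0.67537) = 0.942

0.942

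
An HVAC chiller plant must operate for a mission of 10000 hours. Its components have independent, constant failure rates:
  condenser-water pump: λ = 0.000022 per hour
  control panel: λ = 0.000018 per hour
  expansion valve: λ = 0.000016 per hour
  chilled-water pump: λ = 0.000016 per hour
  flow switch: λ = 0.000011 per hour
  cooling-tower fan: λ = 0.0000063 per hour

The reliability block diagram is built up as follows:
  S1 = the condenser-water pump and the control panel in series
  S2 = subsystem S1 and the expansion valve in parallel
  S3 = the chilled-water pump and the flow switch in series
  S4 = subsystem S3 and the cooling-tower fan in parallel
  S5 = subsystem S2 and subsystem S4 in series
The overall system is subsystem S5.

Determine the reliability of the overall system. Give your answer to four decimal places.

R(condenser-water pump) = exp(−0.000022 × 10000) = 0.802519
R(control panel) = exp(−0.000018 × 10000) = 0.835270
R(expansion valve) = exp(−0.000016 × 10000) = 0.852144
R(chilled-water pump) = exp(−0.000016 × 10000) = 0.852144
R(flow switch) = exp(−0.000011 × 10000) = 0.895834
R(cooling-tower fan) = exp(−0.0000063 × 10000) = 0.938943
Series (condenser-water pump and control panel): 0.802519 × 0.835270 = 0.670320
Parallel ([0.670320] and expansion valve): 1 − (1 − 0.670320)(1 − 0.852144) = 0.951255
Series (chilled-water pump and flow switch): 0.852144 × 0.895834 = 0.763380
Parallel ([0.763380] and cooling-tower fan): 1 − (1 − 0.763380)(1 − 0.938943) = 0.985553
Series ([0.951255] and [0.985553]): 0.951255 × 0.985553 = 0.9375

0.9375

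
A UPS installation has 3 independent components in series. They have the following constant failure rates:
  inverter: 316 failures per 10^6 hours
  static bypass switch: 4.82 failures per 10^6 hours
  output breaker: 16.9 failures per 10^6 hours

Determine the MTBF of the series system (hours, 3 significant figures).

2960

Series of exponential components: λ_sys = Σ λ_i
λ_sys = 0.000316 + 0.00000482 + 0.0000169 = 3.3772e-04 /h
MTBF = 1 / λ_sys = 2960 h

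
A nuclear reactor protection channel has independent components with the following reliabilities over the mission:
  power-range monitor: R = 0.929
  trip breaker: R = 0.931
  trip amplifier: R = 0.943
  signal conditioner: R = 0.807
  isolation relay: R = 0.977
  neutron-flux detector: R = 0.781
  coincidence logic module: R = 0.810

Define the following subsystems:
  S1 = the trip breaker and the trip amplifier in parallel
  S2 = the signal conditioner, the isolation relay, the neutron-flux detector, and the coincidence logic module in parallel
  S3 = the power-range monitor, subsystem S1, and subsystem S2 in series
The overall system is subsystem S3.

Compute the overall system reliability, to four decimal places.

Parallel (trip breaker and trip amplifier): 1 − (1 − 0.931000)(1 − 0.943000) = 0.996067
Parallel (signal conditioner, isolation relay, neutron-flux detector, and coincidence logic module): 1 − (1 − 0.807000)(1 − 0.977000)(1 − 0.781000)(1 − 0.810000) = 0.999815
Series (power-range monitor, [0.996067], and [0.999815]): 0.929000 × 0.996067 × 0.999815 = 0.9252

0.9252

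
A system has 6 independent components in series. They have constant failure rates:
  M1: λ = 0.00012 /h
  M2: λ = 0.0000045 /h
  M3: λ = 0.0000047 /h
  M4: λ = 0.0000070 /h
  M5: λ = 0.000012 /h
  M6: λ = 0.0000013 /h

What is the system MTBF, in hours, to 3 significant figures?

6690

Series of exponential components: λ_sys = Σ λ_i
λ_sys = 0.00012 + 0.0000045 + 0.0000047 + 0.0000070 + 0.000012 + 0.0000013 = 1.4950e-04 /h
MTBF = 1 / λ_sys = 6690 h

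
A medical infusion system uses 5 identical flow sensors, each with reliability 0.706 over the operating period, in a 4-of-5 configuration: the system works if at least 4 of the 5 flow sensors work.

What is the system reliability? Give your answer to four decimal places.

R = Σ_{i=4}^{5} C(5,i) p^i (1−p)^{5−i} with p = 0.706
C(5,4)·0.706^4·0.294^1 = 0.365205
C(5,5)·0.706^5·0.294^0 = 0.175398
Sum = 0.5406

0.5406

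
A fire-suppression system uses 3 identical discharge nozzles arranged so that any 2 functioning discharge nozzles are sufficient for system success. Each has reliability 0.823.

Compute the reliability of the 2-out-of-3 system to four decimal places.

0.9171

R = Σ_{i=2}^{3} C(3,i) p^i (1−p)^{3−i} with p = 0.823
C(3,2)·0.823^2·0.177^1 = 0.359662
C(3,3)·0.823^3·0.177^0 = 0.557442
Sum = 0.9171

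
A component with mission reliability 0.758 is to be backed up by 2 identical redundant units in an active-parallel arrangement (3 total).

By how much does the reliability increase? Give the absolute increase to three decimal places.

R_before = 0.758
R_after = 1 − (1 − 0.758)^3 = 0.986
ΔR = 0.986 − 0.758 = 0.228

0.228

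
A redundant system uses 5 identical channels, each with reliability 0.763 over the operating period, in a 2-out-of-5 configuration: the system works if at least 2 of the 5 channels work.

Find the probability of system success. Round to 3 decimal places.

0.987

R = Σ_{i=2}^{5} C(5,i) p^i (1−p)^{5−i} with p = 0.763
C(5,2)·0.763^2·0.237^3 = 0.07750
C(5,3)·0.763^3·0.237^2 = 0.24950
C(5,4)·0.763^4·0.237^1 = 0.40162
C(5,5)·0.763^5·0.237^0 = 0.25860
Sum = 0.987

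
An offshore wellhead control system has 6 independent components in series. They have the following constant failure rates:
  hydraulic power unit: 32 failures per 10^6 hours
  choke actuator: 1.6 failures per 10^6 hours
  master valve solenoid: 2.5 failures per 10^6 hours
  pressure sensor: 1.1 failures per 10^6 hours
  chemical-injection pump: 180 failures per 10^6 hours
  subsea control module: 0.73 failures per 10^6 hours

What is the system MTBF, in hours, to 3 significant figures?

Series of exponential components: λ_sys = Σ λ_i
λ_sys = 0.000032 + 0.0000016 + 0.0000025 + 0.0000011 + 0.00018 + 0.00000073 = 2.1793e-04 /h
MTBF = 1 / λ_sys = 4590 h

4590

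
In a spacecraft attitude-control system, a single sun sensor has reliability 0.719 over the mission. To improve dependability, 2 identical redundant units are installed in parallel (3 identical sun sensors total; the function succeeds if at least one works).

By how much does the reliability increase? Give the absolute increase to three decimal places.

R_before = 0.719
R_after = 1 − (1 − 0.719)^3 = 0.978
ΔR = 0.978 − 0.719 = 0.259

0.259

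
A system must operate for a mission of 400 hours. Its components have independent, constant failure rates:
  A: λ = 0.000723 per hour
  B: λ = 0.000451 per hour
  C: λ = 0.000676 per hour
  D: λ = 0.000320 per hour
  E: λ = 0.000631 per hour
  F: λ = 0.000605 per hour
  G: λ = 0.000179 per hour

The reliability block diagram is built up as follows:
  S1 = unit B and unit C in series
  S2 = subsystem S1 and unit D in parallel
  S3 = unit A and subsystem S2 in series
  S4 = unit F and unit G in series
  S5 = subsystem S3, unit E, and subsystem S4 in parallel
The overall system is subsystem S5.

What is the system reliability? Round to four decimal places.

R(A) = exp(−0.000723 × 400) = 0.748862
R(B) = exp(−0.000451 × 400) = 0.834936
R(C) = exp(−0.000676 × 400) = 0.763074
R(D) = exp(−0.000320 × 400) = 0.879853
R(E) = exp(−0.000631 × 400) = 0.776934
R(F) = exp(−0.000605 × 400) = 0.785056
R(G) = exp(−0.000179 × 400) = 0.930903
Series (B and C): 0.834936 × 0.763074 = 0.637118
Parallel ([0.637118] and D): 1 − (1 − 0.637118)(1 − 0.879853) = 0.956401
Series (A and [0.956401]): 0.748862 × 0.956401 = 0.716212
Series (F and G): 0.785056 × 0.930903 = 0.730811
Parallel ([0.716212], E, and [0.730811]): 1 − (1 − 0.716212)(1 − 0.776934)(1 − 0.730811) = 0.9830

0.9830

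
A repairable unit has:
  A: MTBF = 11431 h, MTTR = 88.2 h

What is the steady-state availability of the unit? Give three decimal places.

A(A) = MTBF/(MTBF+MTTR) = 11431/(11431+88.2) = 0.992

0.992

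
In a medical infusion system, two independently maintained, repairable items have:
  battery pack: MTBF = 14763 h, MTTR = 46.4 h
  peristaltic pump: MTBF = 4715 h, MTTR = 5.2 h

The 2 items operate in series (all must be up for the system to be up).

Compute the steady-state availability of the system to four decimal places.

0.9958

A(battery pack) = MTBF/(MTBF+MTTR) = 14763/(14763+46.4) = 0.996867
A(peristaltic pump) = MTBF/(MTBF+MTTR) = 4715/(4715+5.2) = 0.998898
Series availability: 0.996867 × 0.998898 = 0.9958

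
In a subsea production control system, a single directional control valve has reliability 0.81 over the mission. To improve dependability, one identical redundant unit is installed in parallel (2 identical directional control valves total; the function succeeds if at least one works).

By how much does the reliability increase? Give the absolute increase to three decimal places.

R_before = 0.81
R_after = 1 − (1 − 0.81)^2 = 0.964
ΔR = 0.964 − 0.81 = 0.154

0.154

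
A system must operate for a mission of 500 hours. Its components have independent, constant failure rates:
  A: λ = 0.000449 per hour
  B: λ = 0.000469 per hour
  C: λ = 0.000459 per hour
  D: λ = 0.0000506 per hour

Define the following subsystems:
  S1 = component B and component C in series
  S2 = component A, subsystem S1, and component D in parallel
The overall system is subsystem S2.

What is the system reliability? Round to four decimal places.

R(A) = exp(−0.000449 × 500) = 0.798916
R(B) = exp(−0.000469 × 500) = 0.790966
R(C) = exp(−0.000459 × 500) = 0.794931
R(D) = exp(−0.0000506 × 500) = 0.975017
Series (B and C): 0.790966 × 0.794931 = 0.628763
Parallel (A, [0.628763], and D): 1 − (1 − 0.798916)(1 − 0.628763)(1 − 0.975017) = 0.9981

0.9981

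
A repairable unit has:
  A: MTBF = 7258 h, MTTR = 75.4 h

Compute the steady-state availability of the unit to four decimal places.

A(A) = MTBF/(MTBF+MTTR) = 7258/(7258+75.4) = 0.9897

0.9897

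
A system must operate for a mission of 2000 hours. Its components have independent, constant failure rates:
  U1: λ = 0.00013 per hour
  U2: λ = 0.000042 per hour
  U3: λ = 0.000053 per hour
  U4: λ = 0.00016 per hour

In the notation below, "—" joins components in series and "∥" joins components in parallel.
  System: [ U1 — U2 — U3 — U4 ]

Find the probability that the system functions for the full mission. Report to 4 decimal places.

0.4630

R(U1) = exp(−0.00013 × 2000) = 0.771052
R(U2) = exp(−0.000042 × 2000) = 0.919431
R(U3) = exp(−0.000053 × 2000) = 0.899425
R(U4) = exp(−0.00016 × 2000) = 0.726149
Series (U1, U2, U3, and U4): 0.771052 × 0.919431 × 0.899425 × 0.726149 = 0.4630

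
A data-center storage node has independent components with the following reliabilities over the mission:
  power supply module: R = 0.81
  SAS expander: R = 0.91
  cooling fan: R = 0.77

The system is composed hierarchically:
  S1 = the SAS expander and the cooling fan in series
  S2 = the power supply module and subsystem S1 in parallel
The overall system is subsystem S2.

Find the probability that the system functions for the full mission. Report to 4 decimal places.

Series (SAS expander and cooling fan): 0.910000 × 0.770000 = 0.700700
Parallel (power supply module and [0.700700]): 1 − (1 − 0.810000)(1 − 0.700700) = 0.9431

0.9431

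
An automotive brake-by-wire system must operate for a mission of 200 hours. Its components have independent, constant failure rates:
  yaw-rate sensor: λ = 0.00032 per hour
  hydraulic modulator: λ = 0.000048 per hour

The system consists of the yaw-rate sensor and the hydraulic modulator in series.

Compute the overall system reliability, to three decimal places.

R(yaw-rate sensor) = exp(−0.00032 × 200) = 0.93800
R(hydraulic modulator) = exp(−0.000048 × 200) = 0.99045
Series (yaw-rate sensor and hydraulic modulator): 0.93800 × 0.99045 = 0.929

0.929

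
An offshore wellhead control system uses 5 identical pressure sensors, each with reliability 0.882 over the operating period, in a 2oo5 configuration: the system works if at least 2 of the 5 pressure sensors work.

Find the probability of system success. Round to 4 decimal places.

R = Σ_{i=2}^{5} C(5,i) p^i (1−p)^{5−i} with p = 0.882
C(5,2)·0.882^2·0.118^3 = 0.012782
C(5,3)·0.882^3·0.118^2 = 0.095537
C(5,4)·0.882^4·0.118^1 = 0.357048
C(5,5)·0.882^5·0.118^0 = 0.533756
Sum = 0.9991

0.9991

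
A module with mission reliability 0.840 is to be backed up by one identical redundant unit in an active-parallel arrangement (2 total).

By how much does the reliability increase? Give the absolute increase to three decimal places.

R_before = 0.840
R_after = 1 − (1 − 0.840)^2 = 0.974
ΔR = 0.974 − 0.840 = 0.134

0.134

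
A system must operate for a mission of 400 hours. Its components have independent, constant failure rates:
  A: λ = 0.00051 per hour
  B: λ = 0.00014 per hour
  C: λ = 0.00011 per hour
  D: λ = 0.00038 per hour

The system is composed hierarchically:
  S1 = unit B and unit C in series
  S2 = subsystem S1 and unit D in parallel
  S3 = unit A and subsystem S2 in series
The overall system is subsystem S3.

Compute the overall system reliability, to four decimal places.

0.8045

R(A) = exp(−0.00051 × 400) = 0.815462
R(B) = exp(−0.00014 × 400) = 0.945539
R(C) = exp(−0.00011 × 400) = 0.956954
R(D) = exp(−0.00038 × 400) = 0.858988
Series (B and C): 0.945539 × 0.956954 = 0.904837
Parallel ([0.904837] and D): 1 − (1 − 0.904837)(1 − 0.858988) = 0.986581
Series (A and [0.986581]): 0.815462 × 0.986581 = 0.8045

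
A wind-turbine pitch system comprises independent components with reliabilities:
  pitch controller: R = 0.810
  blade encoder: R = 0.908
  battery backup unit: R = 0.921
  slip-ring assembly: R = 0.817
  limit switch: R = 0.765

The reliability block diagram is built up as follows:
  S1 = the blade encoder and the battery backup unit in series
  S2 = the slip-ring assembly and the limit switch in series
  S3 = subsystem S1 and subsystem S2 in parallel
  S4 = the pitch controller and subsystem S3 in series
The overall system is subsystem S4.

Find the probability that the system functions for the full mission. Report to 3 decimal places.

0.760

Series (blade encoder and battery backup unit): 0.90800 × 0.92100 = 0.83627
Series (slip-ring assembly and limit switch): 0.81700 × 0.76500 = 0.62501
Parallel ([0.83627] and [0.62501]): 1 − (1 − 0.83627)(1 − 0.62501) = 0.93860
Series (pitch controller and [0.93860]): 0.81000 × 0.93860 = 0.760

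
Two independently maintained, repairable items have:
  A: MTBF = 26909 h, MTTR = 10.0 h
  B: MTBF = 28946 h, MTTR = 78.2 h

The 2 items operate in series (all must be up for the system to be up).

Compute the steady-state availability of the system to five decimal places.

0.99694

A(A) = MTBF/(MTBF+MTTR) = 26909/(26909+10.0) = 0.999629
A(B) = MTBF/(MTBF+MTTR) = 28946/(28946+78.2) = 0.997306
Series availability: 0.999629 × 0.997306 = 0.99694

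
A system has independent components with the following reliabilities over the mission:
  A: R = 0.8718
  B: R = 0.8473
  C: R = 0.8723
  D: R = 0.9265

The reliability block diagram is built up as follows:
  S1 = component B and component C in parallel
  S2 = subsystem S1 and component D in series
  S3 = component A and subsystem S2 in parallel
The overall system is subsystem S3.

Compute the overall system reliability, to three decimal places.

Parallel (B and C): 1 − (1 − 0.84730)(1 − 0.87230) = 0.98050
Series ([0.98050] and D): 0.98050 × 0.92650 = 0.90843
Parallel (A and [0.90843]): 1 − (1 − 0.87180)(1 − 0.90843) = 0.988

0.988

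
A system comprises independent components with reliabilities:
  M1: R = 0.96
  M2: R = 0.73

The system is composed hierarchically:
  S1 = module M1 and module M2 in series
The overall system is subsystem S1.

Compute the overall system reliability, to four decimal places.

0.7008

Series (M1 and M2): 0.960000 × 0.730000 = 0.7008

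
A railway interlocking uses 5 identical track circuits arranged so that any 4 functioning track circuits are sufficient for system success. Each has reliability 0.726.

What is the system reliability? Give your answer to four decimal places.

0.5823

R = Σ_{i=4}^{5} C(5,i) p^i (1−p)^{5−i} with p = 0.726
C(5,4)·0.726^4·0.274^1 = 0.380598
C(5,5)·0.726^5·0.274^0 = 0.201689
Sum = 0.5823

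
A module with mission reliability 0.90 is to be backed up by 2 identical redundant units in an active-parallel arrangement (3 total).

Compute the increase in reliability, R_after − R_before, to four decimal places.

0.0990

R_before = 0.90
R_after = 1 − (1 − 0.90)^3 = 0.9990
ΔR = 0.9990 − 0.90 = 0.0990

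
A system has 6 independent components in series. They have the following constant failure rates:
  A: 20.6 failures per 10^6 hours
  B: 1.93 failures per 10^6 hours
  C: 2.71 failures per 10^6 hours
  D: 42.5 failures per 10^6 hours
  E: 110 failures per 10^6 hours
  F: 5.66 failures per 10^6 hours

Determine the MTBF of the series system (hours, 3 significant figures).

5450

Series of exponential components: λ_sys = Σ λ_i
λ_sys = 0.0000206 + 0.00000193 + 0.00000271 + 0.0000425 + 0.000110 + 0.00000566 = 1.8340e-04 /h
MTBF = 1 / λ_sys = 5450 h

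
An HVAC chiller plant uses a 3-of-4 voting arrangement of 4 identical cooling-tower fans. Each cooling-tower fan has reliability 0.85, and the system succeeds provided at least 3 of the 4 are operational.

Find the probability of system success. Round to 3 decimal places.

R = Σ_{i=3}^{4} C(4,i) p^i (1−p)^{4−i} with p = 0.85
C(4,3)·0.85^3·0.15^1 = 0.36848
C(4,4)·0.85^4·0.15^0 = 0.52201
Sum = 0.890

0.890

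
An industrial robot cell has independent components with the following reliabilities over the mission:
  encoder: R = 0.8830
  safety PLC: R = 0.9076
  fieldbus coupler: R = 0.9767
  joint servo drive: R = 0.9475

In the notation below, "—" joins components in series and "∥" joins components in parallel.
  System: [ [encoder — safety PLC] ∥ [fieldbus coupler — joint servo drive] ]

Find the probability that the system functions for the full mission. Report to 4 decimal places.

0.9852

Series (encoder and safety PLC): 0.883000 × 0.907600 = 0.801411
Series (fieldbus coupler and joint servo drive): 0.976700 × 0.947500 = 0.925423
Parallel ([0.801411] and [0.925423]): 1 − (1 − 0.801411)(1 − 0.925423) = 0.9852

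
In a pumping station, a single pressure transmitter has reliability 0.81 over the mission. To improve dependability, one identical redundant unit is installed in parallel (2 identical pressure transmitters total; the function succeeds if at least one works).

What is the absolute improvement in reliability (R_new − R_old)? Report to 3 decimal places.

0.154

R_before = 0.81
R_after = 1 − (1 − 0.81)^2 = 0.964
ΔR = 0.964 − 0.81 = 0.154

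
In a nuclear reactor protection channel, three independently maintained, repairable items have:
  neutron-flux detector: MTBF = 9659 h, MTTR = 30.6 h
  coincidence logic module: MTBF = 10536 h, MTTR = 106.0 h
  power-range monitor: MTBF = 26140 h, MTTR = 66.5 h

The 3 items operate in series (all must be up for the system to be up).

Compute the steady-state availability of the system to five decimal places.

0.98441

A(neutron-flux detector) = MTBF/(MTBF+MTTR) = 9659/(9659+30.6) = 0.996842
A(coincidence logic module) = MTBF/(MTBF+MTTR) = 10536/(10536+106.0) = 0.990039
A(power-range monitor) = MTBF/(MTBF+MTTR) = 26140/(26140+66.5) = 0.997462
Series availability: 0.996842 × 0.990039 × 0.997462 = 0.98441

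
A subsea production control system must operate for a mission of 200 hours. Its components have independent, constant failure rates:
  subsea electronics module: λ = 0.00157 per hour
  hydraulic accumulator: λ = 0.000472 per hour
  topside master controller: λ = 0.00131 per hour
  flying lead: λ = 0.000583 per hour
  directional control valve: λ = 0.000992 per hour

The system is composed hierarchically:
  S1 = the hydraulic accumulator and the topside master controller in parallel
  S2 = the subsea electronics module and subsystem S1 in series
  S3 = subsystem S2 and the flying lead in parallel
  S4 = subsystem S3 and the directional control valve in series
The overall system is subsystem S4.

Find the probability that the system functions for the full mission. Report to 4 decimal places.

0.7944

R(subsea electronics module) = exp(−0.00157 × 200) = 0.730519
R(hydraulic accumulator) = exp(−0.000472 × 200) = 0.909919
R(topside master controller) = exp(−0.00131 × 200) = 0.769511
R(flying lead) = exp(−0.000583 × 200) = 0.889941
R(directional control valve) = exp(−0.000992 × 200) = 0.820042
Parallel (hydraulic accumulator and topside master controller): 1 − (1 − 0.909919)(1 − 0.769511) = 0.979237
Series (subsea electronics module and [0.979237]): 0.730519 × 0.979237 = 0.715351
Parallel ([0.715351] and flying lead): 1 − (1 − 0.715351)(1 − 0.889941) = 0.968672
Series ([0.968672] and directional control valve): 0.968672 × 0.820042 = 0.7944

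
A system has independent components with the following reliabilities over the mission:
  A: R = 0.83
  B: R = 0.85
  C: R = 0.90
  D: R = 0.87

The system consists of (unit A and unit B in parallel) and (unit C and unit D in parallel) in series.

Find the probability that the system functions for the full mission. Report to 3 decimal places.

Parallel (A and B): 1 − (1 − 0.83000)(1 − 0.85000) = 0.97450
Parallel (C and D): 1 − (1 − 0.90000)(1 − 0.87000) = 0.98700
Series ([0.97450] and [0.98700]): 0.97450 × 0.98700 = 0.962

0.962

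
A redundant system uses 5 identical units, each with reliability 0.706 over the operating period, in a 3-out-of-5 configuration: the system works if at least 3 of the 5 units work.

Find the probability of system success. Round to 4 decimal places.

0.8448

R = Σ_{i=3}^{5} C(5,i) p^i (1−p)^{5−i} with p = 0.706
C(5,3)·0.706^3·0.294^2 = 0.304165
C(5,4)·0.706^4·0.294^1 = 0.365205
C(5,5)·0.706^5·0.294^0 = 0.175398
Sum = 0.8448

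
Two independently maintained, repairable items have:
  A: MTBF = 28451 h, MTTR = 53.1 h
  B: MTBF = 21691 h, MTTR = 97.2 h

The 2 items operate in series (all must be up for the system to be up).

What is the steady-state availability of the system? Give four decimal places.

A(A) = MTBF/(MTBF+MTTR) = 28451/(28451+53.1) = 0.998137
A(B) = MTBF/(MTBF+MTTR) = 21691/(21691+97.2) = 0.995539
Series availability: 0.998137 × 0.995539 = 0.9937

0.9937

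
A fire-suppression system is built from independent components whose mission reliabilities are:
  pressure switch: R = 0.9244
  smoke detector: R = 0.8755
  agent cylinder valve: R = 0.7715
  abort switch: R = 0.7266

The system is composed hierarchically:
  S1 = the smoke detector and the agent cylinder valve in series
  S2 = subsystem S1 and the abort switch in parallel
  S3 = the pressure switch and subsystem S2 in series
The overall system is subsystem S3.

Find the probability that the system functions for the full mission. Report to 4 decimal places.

0.8424

Series (smoke detector and agent cylinder valve): 0.875500 × 0.771500 = 0.675448
Parallel ([0.675448] and abort switch): 1 − (1 − 0.675448)(1 − 0.726600) = 0.911267
Series (pressure switch and [0.911267]): 0.924400 × 0.911267 = 0.8424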